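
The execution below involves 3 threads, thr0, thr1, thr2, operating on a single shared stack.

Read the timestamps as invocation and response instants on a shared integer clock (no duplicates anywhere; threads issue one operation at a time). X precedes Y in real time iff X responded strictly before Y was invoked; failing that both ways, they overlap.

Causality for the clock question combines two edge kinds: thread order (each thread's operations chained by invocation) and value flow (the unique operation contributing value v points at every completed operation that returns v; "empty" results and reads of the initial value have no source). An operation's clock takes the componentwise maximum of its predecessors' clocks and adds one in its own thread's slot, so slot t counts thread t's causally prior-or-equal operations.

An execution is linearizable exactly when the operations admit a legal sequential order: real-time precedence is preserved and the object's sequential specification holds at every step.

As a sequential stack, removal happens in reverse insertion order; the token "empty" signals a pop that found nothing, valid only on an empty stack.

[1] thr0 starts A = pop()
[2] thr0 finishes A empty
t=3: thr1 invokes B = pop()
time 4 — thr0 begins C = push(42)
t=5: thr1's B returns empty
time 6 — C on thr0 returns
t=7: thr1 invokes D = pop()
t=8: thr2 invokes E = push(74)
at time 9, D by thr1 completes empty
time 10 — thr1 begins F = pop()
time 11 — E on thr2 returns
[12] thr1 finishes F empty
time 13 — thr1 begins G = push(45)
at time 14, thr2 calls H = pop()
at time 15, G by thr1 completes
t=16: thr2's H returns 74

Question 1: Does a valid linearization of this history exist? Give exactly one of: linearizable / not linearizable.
not linearizable

events 1..8 are fine; event 9 — the response of D at time 9 — makes the prefix non-linearizable
4 completed operations, 2 real-time-consistent orders — every stack replay fails
no escape via the 1 pending operation (E): every completion choice fails
take A, B, C, D (pending dropped): step 4 already fails, because D pop() → empty cannot occur there
take A, C, B, D (pending dropped): step 3 already fails, because B pop() → empty cannot occur there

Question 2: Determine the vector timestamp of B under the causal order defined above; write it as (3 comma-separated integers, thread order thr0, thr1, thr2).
Answer: (0, 1, 0)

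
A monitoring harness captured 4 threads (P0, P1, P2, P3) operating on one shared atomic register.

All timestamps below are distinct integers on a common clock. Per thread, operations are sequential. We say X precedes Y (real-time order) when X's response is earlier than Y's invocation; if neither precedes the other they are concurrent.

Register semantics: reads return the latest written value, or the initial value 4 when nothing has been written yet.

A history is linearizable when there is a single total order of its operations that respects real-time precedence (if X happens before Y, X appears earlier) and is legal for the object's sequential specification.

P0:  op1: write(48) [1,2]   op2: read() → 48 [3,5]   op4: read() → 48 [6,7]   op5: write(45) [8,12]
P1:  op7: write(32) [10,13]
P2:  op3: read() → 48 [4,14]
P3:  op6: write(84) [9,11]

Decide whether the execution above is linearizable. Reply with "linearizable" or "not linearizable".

a witness: op1, op2, op3, op4, op5, op6, op7
1. op1 write(48), leaving value 48
2. op2 read() → 48, leaving value 48
3. op3 read() → 48, leaving value 48
4. op4 read() → 48, leaving value 48
5. op5 write(45), leaving value 45
6. op6 write(84), leaving value 84
7. op7 write(32), leaving value 32

linearizable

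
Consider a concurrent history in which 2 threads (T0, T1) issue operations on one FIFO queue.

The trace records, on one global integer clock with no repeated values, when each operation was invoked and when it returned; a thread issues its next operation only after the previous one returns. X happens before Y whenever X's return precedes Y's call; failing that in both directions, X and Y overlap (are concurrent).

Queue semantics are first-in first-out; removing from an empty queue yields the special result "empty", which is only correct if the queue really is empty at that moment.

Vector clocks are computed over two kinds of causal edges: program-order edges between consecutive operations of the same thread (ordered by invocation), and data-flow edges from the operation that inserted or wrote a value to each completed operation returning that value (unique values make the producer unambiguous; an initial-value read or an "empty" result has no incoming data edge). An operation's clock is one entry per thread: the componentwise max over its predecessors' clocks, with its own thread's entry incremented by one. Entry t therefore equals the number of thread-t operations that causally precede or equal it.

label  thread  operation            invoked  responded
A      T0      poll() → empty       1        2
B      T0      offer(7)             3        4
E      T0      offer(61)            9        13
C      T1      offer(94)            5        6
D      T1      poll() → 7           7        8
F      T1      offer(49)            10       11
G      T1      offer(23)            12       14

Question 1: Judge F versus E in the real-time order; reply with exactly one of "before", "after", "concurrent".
Answer: concurrent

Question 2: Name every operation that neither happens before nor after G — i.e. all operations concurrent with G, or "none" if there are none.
Answer: E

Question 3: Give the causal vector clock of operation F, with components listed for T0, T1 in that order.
Answer: (2, 3)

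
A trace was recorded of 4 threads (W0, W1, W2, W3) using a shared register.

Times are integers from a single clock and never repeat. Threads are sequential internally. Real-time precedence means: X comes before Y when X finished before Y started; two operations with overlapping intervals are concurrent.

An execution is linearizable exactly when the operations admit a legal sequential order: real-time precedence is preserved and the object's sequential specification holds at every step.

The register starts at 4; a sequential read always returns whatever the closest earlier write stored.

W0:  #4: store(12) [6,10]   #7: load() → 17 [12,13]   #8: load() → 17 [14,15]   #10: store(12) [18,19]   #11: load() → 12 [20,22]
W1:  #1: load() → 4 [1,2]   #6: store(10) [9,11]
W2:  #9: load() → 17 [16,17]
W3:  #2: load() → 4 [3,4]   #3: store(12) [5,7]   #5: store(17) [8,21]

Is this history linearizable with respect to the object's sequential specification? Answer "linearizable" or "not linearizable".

linearizable

a witness: #1, #2, #3, #4, #6, #5, #7, #8, #9, #10, #11
step 1: #1 load() → 4 — value 4
step 2: #2 load() → 4 — value 4
step 3: #3 store(12) — value 12
step 4: #4 store(12) — value 12
step 5: #6 store(10) — value 10
step 6: #5 store(17) — value 17
step 7: #7 load() → 17 — value 17
step 8: #8 load() → 17 — value 17
step 9: #9 load() → 17 — value 17
step 10: #10 store(12) — value 12
step 11: #11 load() → 12 — value 12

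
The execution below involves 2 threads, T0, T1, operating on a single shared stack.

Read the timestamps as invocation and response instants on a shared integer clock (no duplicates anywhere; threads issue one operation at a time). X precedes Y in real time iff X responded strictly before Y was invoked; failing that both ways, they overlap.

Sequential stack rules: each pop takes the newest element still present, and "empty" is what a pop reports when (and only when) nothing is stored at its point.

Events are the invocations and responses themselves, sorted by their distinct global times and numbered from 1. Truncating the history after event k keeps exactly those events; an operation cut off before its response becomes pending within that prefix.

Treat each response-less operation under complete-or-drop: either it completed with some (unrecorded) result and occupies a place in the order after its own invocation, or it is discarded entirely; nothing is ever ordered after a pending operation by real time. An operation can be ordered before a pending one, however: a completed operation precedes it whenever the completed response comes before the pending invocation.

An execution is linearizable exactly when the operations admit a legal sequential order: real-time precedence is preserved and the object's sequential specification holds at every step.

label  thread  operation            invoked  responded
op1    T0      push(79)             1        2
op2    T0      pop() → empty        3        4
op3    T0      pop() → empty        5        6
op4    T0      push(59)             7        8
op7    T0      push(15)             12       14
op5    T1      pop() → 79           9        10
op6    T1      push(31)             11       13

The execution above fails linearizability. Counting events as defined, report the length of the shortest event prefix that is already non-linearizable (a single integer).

4

a valid linearization of events 1..3 exists, for instance op1:
step 1: op1 push(79) — stack <79>
at event 4 (op2's time-4 response) nothing linearizes any more
e.g. op1, op2: illegal at step 2, since op2 pop() → empty cannot apply there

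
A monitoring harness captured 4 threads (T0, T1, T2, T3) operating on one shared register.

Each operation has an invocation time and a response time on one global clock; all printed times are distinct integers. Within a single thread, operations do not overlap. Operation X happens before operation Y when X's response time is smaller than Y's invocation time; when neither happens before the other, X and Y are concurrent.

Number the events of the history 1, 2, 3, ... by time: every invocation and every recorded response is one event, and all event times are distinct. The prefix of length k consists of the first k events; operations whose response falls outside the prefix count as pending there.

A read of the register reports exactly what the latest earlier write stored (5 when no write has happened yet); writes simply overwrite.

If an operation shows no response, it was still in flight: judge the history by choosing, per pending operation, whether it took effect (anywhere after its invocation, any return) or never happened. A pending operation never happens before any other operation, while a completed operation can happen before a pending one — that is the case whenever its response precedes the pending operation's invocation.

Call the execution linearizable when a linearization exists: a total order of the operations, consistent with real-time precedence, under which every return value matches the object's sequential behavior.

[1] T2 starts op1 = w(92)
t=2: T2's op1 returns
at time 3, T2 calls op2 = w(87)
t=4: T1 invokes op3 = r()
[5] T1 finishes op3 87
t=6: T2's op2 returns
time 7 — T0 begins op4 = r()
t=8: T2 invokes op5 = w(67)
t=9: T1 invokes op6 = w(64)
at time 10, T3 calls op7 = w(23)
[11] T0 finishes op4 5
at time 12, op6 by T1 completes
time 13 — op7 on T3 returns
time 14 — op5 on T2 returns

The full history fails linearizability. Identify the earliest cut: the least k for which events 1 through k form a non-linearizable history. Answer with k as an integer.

11

a valid linearization of events 1..10 exists, for instance op1, op2, op3:
1. op1 w(92), leaving value 92
2. op2 w(87), leaving value 87
3. op3 r() → 87, leaving value 87
adding event 11 (op4 responds at 11) leaves no legal real-time order
include/drop combinations of the 3 pending operations (op5, op6, op7) were all tried; none helps
one such order, op1, op2, op3, op4 (pending dropped), breaks at step 4 where op4 r() → 5 is illegal
one such order, op1, op3, op2, op4 (pending dropped), breaks at step 2 where op3 r() → 87 is illegal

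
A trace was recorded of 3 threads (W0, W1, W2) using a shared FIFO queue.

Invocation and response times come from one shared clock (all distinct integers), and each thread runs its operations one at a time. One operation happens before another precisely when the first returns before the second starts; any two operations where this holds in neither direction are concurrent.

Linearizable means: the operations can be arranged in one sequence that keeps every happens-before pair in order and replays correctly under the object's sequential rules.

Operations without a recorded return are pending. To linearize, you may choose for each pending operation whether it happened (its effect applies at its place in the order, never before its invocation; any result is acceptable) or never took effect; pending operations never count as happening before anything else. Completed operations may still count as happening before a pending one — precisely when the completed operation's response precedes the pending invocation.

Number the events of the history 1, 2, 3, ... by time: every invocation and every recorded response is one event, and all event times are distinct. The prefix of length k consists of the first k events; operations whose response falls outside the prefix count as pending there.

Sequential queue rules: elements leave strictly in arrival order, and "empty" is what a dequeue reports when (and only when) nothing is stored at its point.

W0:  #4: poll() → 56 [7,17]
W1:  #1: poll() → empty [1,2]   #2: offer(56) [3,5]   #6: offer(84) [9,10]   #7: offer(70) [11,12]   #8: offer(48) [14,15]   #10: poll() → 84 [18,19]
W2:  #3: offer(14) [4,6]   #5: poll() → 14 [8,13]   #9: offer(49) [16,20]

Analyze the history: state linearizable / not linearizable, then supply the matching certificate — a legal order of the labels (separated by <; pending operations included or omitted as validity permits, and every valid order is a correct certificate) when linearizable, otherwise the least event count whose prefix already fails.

after step 1 (#1 poll() → empty): queue <>
after step 2 (#2 offer(56)): queue <56>
after step 3 (#3 offer(14)): queue <56,14>
after step 4 (#4 poll() → 56): queue <14>
after step 5 (#5 poll() → 14): queue <>
after step 6 (#6 offer(84)): queue <84>
after step 7 (#7 offer(70)): queue <84,70>
after step 8 (#8 offer(48)): queue <84,70,48>
after step 9 (#9 offer(49)): queue <84,70,48,49>
after step 10 (#10 poll() → 84): queue <70,48,49>

linearizable — witness: #1 < #2 < #3 < #4 < #5 < #6 < #7 < #8 < #9 < #10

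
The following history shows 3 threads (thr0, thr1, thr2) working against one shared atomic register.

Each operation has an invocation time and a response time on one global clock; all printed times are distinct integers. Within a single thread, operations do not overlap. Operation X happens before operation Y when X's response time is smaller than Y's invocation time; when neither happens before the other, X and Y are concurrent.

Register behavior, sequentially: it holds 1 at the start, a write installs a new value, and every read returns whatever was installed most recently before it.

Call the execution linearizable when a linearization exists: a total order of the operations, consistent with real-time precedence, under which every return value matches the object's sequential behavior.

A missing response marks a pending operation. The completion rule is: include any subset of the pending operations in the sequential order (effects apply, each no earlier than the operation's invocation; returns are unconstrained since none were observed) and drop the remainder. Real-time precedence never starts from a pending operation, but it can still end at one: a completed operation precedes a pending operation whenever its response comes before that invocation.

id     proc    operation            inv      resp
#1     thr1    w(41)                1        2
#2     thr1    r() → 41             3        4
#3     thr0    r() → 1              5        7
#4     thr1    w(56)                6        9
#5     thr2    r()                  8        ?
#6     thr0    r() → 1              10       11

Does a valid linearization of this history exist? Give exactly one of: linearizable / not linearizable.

through event 6 a valid linearization exists; event 7 (#3 responding at time 7) ends that
the completed operations (3 total) allow one real-time order; the atomic register replay rejects it
include/drop combinations of the 1 pending operation (#4) were all tried; none helps
one such order, #1, #2, #3 (pending dropped), breaks at step 3 where #3 r() → 1 is illegal

not linearizable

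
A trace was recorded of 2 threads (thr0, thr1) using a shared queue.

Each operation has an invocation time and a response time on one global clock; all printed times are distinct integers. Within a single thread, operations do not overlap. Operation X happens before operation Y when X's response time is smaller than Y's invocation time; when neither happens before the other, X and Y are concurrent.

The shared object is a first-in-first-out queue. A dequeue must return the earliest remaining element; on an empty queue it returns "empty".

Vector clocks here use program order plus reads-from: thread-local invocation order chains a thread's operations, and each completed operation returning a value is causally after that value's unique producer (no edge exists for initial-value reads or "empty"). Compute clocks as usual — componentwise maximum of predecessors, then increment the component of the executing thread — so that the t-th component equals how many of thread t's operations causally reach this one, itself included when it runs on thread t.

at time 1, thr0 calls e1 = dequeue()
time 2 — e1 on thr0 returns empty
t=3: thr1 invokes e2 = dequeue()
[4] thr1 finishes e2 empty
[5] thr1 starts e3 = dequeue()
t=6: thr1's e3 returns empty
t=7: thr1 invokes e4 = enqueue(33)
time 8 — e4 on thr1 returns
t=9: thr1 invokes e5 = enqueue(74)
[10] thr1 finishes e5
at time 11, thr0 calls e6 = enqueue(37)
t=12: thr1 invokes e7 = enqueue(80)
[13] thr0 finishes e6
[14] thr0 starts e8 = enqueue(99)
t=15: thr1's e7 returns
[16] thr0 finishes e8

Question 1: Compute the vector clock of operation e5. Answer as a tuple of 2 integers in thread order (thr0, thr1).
(0, 4)

invoked at 3, e2 has no predecessors; its own thr1 bump gives (0, 1)
invoked at 1, e1 has no predecessors; its own thr0 bump gives (1, 0)
from VC(e2)=(0, 1), e3 (invoked 5) maxes components and bumps thr1 → (0, 2)
from VC(e1)=(1, 0), e6 (invoked 11) maxes components and bumps thr0 → (2, 0)
from VC(e3)=(0, 2), e4 (invoked 7) maxes components and bumps thr1 → (0, 3)
from VC(e6)=(2, 0), e8 (invoked 14) maxes components and bumps thr0 → (3, 0)
from VC(e4)=(0, 3), e5 (invoked 9) maxes components and bumps thr1 → (0, 4)
from VC(e5)=(0, 4), e7 (invoked 12) maxes components and bumps thr1 → (0, 5)
target: VC(e5) = (0, 4)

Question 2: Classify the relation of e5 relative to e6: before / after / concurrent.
before

e5 spans [9,10], e6 spans [11,13]
resp(e5)=10 < inv(e6)=11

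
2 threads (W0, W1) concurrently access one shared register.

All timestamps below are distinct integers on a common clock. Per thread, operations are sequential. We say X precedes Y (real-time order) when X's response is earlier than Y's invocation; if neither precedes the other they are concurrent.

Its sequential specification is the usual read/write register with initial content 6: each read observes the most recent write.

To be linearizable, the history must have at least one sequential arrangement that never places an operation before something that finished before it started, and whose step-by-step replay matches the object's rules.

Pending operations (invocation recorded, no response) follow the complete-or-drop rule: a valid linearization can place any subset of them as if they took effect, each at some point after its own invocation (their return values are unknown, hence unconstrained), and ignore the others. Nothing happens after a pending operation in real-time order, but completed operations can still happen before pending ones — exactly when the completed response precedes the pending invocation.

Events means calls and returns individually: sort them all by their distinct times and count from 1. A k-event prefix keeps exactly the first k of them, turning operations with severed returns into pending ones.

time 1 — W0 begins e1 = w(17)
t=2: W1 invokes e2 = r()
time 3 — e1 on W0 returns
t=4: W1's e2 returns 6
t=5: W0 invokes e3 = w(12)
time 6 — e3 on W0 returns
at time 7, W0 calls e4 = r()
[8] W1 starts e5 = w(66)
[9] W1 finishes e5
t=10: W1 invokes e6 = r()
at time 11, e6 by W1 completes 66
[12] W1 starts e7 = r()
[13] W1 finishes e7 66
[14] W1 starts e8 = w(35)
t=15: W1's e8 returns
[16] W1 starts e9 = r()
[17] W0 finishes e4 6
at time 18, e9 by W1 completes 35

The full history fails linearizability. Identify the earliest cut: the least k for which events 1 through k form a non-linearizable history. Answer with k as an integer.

one valid order for events 1..16 is e2, e1, e3, e4, e5, e6, e7, e8:
1. e2 r() → 6, leaving value 6
2. e1 w(17), leaving value 17
3. e3 w(12), leaving value 12
4. e4 r() (pending, included), leaving value 12
5. e5 w(66), leaving value 66
6. e6 r() → 66, leaving value 66
7. e7 r() → 66, leaving value 66
8. e8 w(35), leaving value 35
with event 17 included (e4 responding at time 17), all real-time-consistent orders fail
no escape via the 1 pending operation (e9): every completion choice fails
sample order e1, e2, e3, e4, e5, e6, e7, e8 (pending dropped) stalls at step 2 — e2 r() → 6 has no legal effect
sample order e1, e2, e3, e5, e4, e6, e7, e8 (pending dropped) stalls at step 2 — e2 r() → 6 has no legal effect

17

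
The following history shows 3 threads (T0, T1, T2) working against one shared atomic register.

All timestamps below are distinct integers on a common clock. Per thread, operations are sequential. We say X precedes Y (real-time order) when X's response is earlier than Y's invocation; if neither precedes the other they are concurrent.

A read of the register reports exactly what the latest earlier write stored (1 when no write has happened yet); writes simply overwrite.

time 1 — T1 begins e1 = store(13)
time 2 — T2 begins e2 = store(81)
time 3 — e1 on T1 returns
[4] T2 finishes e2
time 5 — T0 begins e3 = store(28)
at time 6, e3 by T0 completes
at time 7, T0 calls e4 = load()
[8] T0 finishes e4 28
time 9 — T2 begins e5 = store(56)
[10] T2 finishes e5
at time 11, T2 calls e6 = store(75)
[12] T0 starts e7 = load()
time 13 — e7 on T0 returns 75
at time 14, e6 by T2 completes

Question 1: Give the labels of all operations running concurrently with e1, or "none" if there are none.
overlap test against e1 [1,3]: concurrent iff the interval meets 1..3
e2 [2,4]: concurrent
e3 [5,6]: after
e4 [7,8]: after
e5 [9,10]: after
e6 [11,14]: after
e7 [12,13]: after

e2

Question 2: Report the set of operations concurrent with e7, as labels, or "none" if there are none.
e7 spans [12,13]: anything still running between times 12 and 13 counts as concurrent
e1 [1,3]: before
e2 [2,4]: before
e3 [5,6]: before
e4 [7,8]: before
e5 [9,10]: before
e6 [11,14]: concurrent

e6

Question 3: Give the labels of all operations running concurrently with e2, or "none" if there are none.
concurrent with e2 ([2,4]): every op whose interval crosses 2..4
e1 [1,3]: concurrent
e3 [5,6]: after
e4 [7,8]: after
e5 [9,10]: after
e6 [11,14]: after
e7 [12,13]: after

e1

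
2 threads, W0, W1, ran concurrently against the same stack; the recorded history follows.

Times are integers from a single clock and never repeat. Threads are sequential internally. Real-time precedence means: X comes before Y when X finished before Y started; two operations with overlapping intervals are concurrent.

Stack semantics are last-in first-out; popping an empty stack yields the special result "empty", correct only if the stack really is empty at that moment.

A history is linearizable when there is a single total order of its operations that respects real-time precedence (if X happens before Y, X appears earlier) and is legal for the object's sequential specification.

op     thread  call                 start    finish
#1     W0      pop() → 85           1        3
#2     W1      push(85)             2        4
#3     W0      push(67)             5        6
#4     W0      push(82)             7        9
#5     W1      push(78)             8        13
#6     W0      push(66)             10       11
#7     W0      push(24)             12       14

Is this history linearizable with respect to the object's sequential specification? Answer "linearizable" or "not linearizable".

witness order: #2, #1, #3, #4, #5, #6, #7
1. #2 push(85), leaving stack <85>
2. #1 pop() → 85, leaving stack <>
3. #3 push(67), leaving stack <67>
4. #4 push(82), leaving stack <67,82>
5. #5 push(78), leaving stack <67,82,78>
6. #6 push(66), leaving stack <67,82,78,66>
7. #7 push(24), leaving stack <67,82,78,66,24>

linearizable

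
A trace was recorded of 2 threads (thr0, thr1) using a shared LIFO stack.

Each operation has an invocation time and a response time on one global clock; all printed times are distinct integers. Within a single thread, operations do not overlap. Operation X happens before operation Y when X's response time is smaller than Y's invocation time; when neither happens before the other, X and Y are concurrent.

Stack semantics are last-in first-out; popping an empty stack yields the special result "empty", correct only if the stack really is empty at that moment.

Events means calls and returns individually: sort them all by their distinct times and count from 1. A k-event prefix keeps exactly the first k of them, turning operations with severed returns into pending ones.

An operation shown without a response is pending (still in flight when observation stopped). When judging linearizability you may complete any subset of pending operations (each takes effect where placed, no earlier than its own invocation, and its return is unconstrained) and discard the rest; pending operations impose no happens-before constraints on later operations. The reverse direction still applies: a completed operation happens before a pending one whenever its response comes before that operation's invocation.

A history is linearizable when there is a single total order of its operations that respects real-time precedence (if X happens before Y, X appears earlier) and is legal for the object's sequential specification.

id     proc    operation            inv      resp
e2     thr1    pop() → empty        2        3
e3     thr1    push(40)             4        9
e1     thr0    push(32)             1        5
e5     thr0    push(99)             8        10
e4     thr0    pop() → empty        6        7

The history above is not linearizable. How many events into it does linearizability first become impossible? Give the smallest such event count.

7

events 1..6 are linearizable; a witness order is e2, e1:
after step 1 (e2 pop() → empty): stack <>
after step 2 (e1 push(32)): stack <32>
adding event 7 (e4 responds at 7) leaves no legal real-time order
no completion choice of the 1 pending operation (e3) rescues it — every subset was tried
sample order e1, e2, e4 (pending dropped) stalls at step 2 — e2 pop() → empty has no legal effect
sample order e2, e1, e4 (pending dropped) stalls at step 3 — e4 pop() → empty has no legal effect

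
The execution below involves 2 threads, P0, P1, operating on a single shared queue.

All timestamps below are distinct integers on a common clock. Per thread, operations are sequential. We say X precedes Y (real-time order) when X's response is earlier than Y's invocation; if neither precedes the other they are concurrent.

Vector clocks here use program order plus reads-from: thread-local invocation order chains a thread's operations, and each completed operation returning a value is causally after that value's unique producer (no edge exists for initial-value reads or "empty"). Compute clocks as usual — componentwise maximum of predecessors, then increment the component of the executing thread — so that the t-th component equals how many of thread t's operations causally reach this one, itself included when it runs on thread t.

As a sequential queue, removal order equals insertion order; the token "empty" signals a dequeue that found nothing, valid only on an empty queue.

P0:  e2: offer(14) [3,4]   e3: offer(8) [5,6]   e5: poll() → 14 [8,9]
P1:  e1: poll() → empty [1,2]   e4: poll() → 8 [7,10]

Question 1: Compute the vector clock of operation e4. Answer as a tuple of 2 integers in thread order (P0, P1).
Answer: (2, 2)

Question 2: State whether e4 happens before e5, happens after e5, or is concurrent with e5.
Answer: concurrent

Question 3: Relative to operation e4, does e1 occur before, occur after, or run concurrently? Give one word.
Answer: before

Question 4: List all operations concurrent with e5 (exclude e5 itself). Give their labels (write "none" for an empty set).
Answer: e4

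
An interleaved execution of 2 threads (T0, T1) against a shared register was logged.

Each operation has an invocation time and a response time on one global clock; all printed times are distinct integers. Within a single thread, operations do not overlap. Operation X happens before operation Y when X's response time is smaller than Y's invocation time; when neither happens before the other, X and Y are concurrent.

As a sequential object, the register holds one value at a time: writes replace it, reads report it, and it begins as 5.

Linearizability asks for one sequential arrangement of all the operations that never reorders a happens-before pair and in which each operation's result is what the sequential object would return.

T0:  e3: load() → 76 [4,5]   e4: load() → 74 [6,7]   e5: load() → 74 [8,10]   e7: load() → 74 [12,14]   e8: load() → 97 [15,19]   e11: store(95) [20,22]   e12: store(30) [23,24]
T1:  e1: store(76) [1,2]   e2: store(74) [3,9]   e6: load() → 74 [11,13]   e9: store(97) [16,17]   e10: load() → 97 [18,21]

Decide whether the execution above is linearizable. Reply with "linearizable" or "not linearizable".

one valid linearization: e1, e3, e2, e4, e5, e6, e7, e9, e8, e10, e11, e12
1. e1 store(76), leaving value 76
2. e3 load() → 76, leaving value 76
3. e2 store(74), leaving value 74
4. e4 load() → 74, leaving value 74
5. e5 load() → 74, leaving value 74
6. e6 load() → 74, leaving value 74
7. e7 load() → 74, leaving value 74
8. e9 store(97), leaving value 97
9. e8 load() → 97, leaving value 97
10. e10 load() → 97, leaving value 97
11. e11 store(95), leaving value 95
12. e12 store(30), leaving value 30

linearizable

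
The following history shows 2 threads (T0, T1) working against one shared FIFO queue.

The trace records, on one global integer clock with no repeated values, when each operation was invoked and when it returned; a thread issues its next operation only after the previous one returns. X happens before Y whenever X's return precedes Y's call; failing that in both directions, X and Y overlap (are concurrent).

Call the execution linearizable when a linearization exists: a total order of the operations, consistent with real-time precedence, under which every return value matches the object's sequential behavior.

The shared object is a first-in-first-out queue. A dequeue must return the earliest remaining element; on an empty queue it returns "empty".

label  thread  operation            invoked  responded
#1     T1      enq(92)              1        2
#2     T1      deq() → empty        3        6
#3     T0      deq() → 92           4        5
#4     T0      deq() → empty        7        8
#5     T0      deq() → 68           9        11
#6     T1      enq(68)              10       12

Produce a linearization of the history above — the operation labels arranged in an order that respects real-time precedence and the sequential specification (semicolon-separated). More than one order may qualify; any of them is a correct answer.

#1; #3; #2; #4; #6; #5

step 1: #1 enq(92) — queue <92>
step 2: #3 deq() → 92 — queue <>
step 3: #2 deq() → empty — queue <>
step 4: #4 deq() → empty — queue <>
step 5: #6 enq(68) — queue <68>
step 6: #5 deq() → 68 — queue <>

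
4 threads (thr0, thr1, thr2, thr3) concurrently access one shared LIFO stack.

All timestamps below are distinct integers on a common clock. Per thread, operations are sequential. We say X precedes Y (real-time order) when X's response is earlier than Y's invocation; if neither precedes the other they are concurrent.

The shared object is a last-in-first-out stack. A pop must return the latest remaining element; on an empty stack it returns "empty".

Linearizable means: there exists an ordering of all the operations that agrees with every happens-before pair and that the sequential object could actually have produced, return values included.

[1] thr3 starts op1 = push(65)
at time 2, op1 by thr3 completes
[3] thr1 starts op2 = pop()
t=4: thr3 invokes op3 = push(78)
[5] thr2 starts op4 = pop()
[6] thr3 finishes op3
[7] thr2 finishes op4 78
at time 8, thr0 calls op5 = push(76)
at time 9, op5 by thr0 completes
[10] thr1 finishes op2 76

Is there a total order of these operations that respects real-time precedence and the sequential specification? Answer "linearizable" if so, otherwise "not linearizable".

witness order: op1, op3, op4, op5, op2
after step 1 (op1 push(65)): stack <65>
after step 2 (op3 push(78)): stack <65,78>
after step 3 (op4 pop() → 78): stack <65>
after step 4 (op5 push(76)): stack <65,76>
after step 5 (op2 pop() → 76): stack <65>

linearizable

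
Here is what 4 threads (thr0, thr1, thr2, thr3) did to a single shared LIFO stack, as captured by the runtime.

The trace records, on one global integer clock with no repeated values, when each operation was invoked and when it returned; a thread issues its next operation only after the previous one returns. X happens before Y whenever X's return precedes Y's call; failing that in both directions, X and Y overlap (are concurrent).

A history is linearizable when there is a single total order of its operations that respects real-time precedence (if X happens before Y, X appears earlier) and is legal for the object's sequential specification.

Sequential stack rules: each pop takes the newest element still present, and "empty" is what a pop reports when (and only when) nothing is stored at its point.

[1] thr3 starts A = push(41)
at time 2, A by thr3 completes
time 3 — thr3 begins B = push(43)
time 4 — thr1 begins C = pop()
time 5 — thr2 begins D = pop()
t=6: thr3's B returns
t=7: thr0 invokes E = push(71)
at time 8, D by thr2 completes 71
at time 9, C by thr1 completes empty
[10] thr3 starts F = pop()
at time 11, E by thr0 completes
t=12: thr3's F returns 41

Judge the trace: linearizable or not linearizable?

prefix check: 1..8 passes, 1..9 fails once C's time-9 response joins
every one of the 6 real-time-consistent orders over 4 completed LIFO stack ops fails the sequential spec
completion choices over the 1 pending operation (E) were checked; none helps
e.g. A, B, C, D (pending dropped): illegal at step 3, since C pop() → empty cannot apply there
e.g. A, B, D, C (pending dropped): illegal at step 3, since D pop() → 71 cannot apply there

not linearizable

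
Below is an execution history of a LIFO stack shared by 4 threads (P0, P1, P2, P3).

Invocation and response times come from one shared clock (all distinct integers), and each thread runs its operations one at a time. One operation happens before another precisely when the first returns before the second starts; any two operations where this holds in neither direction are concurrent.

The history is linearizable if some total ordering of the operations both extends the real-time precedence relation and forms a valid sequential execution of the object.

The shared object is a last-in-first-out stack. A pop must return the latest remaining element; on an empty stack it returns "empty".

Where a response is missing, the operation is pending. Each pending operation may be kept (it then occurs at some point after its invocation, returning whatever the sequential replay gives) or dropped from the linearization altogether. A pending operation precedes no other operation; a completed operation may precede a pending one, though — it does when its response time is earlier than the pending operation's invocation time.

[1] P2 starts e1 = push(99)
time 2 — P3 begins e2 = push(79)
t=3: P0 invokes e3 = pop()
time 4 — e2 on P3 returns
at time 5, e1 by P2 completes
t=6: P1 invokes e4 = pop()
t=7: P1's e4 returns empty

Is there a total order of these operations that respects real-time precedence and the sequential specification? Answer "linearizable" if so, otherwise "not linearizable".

not linearizable

through event 6 a valid linearization exists; event 7 (e4 responding at time 7) ends that
real-time-consistent orders of the 3 completed operations: 2 — all fail the LIFO stack replay
completion choices over the 1 pending operation (e3) were checked; none helps
for example e1, e2, e4 (pending dropped) fails at step 3: e4 pop() → empty is not legal there
for example e2, e1, e4 (pending dropped) fails at step 3: e4 pop() → empty is not legal there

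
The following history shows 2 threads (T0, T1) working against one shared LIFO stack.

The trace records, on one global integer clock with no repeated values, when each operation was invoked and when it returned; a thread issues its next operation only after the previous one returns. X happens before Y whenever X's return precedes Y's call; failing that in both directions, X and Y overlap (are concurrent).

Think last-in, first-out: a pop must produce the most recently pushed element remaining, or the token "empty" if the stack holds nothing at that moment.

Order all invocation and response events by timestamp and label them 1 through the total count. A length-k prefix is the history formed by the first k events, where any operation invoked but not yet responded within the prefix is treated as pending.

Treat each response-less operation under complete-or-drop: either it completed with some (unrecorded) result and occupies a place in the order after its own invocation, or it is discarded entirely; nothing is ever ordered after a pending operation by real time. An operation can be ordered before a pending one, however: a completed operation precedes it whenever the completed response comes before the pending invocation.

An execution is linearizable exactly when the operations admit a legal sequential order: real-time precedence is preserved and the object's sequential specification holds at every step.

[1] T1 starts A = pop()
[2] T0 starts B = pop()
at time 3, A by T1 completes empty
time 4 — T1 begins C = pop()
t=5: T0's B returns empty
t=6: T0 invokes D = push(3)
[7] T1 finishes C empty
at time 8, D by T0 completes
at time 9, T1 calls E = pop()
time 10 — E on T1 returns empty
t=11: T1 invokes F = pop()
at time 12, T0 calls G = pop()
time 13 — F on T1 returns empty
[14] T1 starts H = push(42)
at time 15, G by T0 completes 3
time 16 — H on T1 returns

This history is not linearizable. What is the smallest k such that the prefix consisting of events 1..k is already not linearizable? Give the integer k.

10

events 1..9 are still linearizable — one witness is A, B, C, D:
1. A pop() → empty, leaving stack <>
2. B pop() → empty, leaving stack <>
3. C pop() → empty, leaving stack <>
4. D push(3), leaving stack <3>
event 10 — E's response, time 10 — after it, nothing linearizes
take A, B, C, D, E: step 5 already fails, because E pop() → empty cannot occur there
take A, B, D, C, E: step 4 already fails, because C pop() → empty cannot occur there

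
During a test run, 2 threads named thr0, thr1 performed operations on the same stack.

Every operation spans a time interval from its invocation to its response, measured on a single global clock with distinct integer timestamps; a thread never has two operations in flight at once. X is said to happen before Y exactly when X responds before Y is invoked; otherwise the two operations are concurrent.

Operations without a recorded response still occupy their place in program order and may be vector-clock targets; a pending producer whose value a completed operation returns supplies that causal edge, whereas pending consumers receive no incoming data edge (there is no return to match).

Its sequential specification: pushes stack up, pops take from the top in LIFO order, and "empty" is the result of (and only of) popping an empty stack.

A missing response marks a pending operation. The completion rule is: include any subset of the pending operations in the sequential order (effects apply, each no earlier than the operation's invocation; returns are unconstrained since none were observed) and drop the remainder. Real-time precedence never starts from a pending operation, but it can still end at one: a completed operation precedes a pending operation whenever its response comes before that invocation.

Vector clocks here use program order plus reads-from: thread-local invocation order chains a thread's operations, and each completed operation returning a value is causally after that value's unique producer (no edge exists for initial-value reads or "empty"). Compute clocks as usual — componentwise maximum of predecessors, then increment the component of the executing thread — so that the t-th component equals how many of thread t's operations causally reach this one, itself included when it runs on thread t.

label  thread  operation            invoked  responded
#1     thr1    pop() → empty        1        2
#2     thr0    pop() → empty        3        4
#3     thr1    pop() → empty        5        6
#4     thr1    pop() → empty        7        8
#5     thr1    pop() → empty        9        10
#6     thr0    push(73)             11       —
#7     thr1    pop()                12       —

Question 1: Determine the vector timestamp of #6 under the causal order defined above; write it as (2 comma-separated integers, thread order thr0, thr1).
Answer: (2, 0)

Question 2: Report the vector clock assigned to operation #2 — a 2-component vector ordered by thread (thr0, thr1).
Answer: (1, 0)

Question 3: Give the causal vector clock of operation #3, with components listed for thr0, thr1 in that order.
Answer: (0, 2)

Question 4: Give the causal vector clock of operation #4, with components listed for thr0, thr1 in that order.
Answer: (0, 3)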